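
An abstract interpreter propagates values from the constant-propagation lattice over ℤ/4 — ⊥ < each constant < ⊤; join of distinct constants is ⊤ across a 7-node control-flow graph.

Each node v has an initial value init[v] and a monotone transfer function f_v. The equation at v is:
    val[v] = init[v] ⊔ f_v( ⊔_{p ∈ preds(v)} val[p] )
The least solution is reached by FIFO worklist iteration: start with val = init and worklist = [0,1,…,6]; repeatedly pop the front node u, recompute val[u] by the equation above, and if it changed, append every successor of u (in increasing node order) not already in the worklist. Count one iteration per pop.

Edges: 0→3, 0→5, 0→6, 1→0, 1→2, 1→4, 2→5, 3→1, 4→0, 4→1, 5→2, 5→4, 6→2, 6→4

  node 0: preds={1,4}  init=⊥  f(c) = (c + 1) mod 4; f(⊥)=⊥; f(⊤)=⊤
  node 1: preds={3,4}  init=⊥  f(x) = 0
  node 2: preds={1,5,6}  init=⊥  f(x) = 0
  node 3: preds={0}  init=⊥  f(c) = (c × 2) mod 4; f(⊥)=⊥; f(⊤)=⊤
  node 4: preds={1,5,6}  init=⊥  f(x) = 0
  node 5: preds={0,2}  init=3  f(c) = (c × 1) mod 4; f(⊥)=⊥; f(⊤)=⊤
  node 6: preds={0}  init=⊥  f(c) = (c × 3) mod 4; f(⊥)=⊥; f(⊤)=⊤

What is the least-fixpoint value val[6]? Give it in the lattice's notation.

3

Trace (17 dequeues):
  [1] u=0 | in ⊥ | out ⊥ | ==
  [2] u=1 | in ⊥ | out 0 | prev ⊥ | push {0}
  [3] u=2 | in ⊤ | out 0 | prev ⊥ | push {}
  [4] u=3 | in ⊥ | out ⊥ | ==
  [5] u=4 | in ⊤ | out 0 | prev ⊥ | push {1}
  [6] u=5 | in 0 | out ⊤ | prev 3 | push {2,4}
  [7] u=6 | in ⊥ | out ⊥ | ==
  [8] u=0 | in 0 | out 1 | prev ⊥ | push {3,5,6}
  [9] u=1 | in 0 | out 0 | ==
  [10] u=2 | in ⊤ | out 0 | ==
  [11] u=4 | in ⊤ | out 0 | ==
  [12] u=3 | in 1 | out 2 | prev ⊥ | push {1}
  [13] u=5 | in ⊤ | out ⊤ | ==
  [14] u=6 | in 1 | out 3 | prev ⊥ | push {2,4}
  [15] u=1 | in ⊤ | out 0 | ==
  [16] u=2 | in ⊤ | out 0 | ==
  [17] u=4 | in ⊤ | out 0 | ==

Converged values:
  [0] 1
  [1] 0
  [2] 0
  [3] 2
  [4] 0
  [5] ⊤
  [6] 3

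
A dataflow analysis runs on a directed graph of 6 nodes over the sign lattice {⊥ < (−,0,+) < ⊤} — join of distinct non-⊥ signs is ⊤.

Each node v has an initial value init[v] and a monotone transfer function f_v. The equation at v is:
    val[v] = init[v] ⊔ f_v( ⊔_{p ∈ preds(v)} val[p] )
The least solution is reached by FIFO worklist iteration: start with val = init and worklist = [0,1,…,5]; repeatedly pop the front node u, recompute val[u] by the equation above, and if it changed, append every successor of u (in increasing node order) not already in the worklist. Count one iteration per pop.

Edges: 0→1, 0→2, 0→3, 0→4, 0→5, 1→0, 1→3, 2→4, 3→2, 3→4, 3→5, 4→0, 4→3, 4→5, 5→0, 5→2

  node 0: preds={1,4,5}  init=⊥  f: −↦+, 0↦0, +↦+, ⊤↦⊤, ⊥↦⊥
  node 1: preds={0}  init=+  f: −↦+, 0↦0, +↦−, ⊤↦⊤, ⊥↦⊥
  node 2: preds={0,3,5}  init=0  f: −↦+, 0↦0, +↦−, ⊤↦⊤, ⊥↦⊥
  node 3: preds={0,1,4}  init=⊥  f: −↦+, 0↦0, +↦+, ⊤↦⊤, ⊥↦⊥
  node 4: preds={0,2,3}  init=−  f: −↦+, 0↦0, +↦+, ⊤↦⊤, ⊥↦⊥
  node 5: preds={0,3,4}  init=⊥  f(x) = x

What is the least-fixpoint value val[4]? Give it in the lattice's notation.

Iteration log — 9 steps:
  step 1. node 0  ⊔preds=⊤  new=⊤  old=⊥  +wl: 
  step 2. node 1  ⊔preds=⊤  new=⊤  old=+  +wl: 0
  step 3. node 2  ⊔preds=⊤  new=⊤  old=0  +wl: 
  step 4. node 3  ⊔preds=⊤  new=⊤  old=⊥  +wl: 2
  step 5. node 4  ⊔preds=⊤  new=⊤  old=−  +wl: 3
  step 6. node 5  ⊔preds=⊤  new=⊤  old=⊥  +wl: 
  step 7. node 0  ⊔preds=⊤  new=⊤  stable
  step 8. node 2  ⊔preds=⊤  new=⊤  stable
  step 9. node 3  ⊔preds=⊤  new=⊤  stable

Least fixpoint reached:
  node 0: ⊤
  node 1: ⊤
  node 2: ⊤
  node 3: ⊤
  node 4: ⊤
  node 5: ⊤

⊤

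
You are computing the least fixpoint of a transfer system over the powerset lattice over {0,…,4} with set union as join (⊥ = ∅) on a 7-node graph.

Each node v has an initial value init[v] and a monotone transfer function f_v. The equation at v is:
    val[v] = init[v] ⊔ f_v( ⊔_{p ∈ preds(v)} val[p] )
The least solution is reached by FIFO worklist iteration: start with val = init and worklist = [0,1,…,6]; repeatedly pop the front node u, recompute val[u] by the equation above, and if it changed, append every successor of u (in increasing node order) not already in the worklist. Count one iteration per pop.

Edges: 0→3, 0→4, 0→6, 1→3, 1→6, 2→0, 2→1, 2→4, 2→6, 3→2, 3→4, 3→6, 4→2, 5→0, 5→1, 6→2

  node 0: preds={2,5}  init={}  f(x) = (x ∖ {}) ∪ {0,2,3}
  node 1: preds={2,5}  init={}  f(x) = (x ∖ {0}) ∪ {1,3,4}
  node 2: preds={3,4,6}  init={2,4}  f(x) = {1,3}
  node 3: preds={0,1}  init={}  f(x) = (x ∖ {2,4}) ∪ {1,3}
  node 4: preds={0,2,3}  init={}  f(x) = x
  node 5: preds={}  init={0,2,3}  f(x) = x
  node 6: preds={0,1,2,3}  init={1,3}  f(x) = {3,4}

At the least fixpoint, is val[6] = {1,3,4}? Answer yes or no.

Trace (13 dequeues):
  [1] u=0 | in {0,2,3,4} | out {0,2,3,4} | prev {} | push {}
  [2] u=1 | in {0,2,3,4} | out {1,2,3,4} | prev {} | push {}
  [3] u=2 | in {1,3} | out {1,2,3,4} | prev {2,4} | push {0,1}
  [4] u=3 | in {0,1,2,3,4} | out {0,1,3} | prev {} | push {2}
  [5] u=4 | in {0,1,2,3,4} | out {0,1,2,3,4} | prev {} | push {}
  [6] u=5 | in {} | out {0,2,3} | ==
  [7] u=6 | in {0,1,2,3,4} | out {1,3,4} | prev {1,3} | push {}
  [8] u=0 | in {0,1,2,3,4} | out {0,1,2,3,4} | prev {0,2,3,4} | push {3,4,6}
  [9] u=1 | in {0,1,2,3,4} | out {1,2,3,4} | ==
  [10] u=2 | in {0,1,2,3,4} | out {1,2,3,4} | ==
  [11] u=3 | in {0,1,2,3,4} | out {0,1,3} | ==
  [12] u=4 | in {0,1,2,3,4} | out {0,1,2,3,4} | ==
  [13] u=6 | in {0,1,2,3,4} | out {1,3,4} | ==

Converged values:
  [0] {0,1,2,3,4}
  [1] {1,2,3,4}
  [2] {1,2,3,4}
  [3] {0,1,3}
  [4] {0,1,2,3,4}
  [5] {0,2,3}
  [6] {1,3,4}

yes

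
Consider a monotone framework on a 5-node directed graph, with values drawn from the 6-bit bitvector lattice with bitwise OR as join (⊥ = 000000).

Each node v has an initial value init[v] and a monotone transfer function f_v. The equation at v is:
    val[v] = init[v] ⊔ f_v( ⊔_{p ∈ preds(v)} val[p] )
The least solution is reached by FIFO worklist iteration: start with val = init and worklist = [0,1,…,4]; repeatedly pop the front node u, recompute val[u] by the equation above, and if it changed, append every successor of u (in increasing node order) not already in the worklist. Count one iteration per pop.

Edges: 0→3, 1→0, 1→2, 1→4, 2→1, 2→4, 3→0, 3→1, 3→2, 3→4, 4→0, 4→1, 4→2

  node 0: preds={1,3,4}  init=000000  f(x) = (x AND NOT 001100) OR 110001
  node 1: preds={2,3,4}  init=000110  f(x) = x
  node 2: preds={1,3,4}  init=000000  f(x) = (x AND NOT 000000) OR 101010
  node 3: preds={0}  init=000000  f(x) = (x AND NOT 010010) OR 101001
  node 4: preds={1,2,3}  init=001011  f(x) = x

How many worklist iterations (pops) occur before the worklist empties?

10

Trace (10 dequeues):
  [1] u=0 | in 001111 | out 110011 | prev 000000 | push {}
  [2] u=1 | in 001011 | out 001111 | prev 000110 | push {0}
  [3] u=2 | in 001111 | out 101111 | prev 000000 | push {1}
  [4] u=3 | in 110011 | out 101001 | prev 000000 | push {2}
  [5] u=4 | in 101111 | out 101111 | prev 001011 | push {}
  [6] u=0 | in 101111 | out 110011 | ==
  [7] u=1 | in 101111 | out 101111 | prev 001111 | push {0,4}
  [8] u=2 | in 101111 | out 101111 | ==
  [9] u=0 | in 101111 | out 110011 | ==
  [10] u=4 | in 101111 | out 101111 | ==

Converged values:
  [0] 110011
  [1] 101111
  [2] 101111
  [3] 101001
  [4] 101111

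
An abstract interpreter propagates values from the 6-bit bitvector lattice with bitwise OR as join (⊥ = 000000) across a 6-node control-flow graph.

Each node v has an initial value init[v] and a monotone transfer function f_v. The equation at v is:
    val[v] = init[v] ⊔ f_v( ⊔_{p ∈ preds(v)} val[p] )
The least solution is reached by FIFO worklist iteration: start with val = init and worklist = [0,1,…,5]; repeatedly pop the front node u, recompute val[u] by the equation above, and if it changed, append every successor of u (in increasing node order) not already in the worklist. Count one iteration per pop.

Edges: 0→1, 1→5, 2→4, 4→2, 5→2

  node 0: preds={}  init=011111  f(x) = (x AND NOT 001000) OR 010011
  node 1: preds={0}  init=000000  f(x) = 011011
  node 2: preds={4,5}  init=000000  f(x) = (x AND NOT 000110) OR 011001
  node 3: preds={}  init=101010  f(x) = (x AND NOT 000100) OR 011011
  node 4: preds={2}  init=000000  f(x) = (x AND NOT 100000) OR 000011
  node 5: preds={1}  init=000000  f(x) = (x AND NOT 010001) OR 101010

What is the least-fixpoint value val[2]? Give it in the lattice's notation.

111001

Worklist (8 pops):
  #1 pop 0: in=000000 → 011111 (no change)
  #2 pop 1: in=011111 → 011011 (was 000000); enqueue []
  #3 pop 2: in=000000 → 011001 (was 000000); enqueue []
  #4 pop 3: in=000000 → 111011 (was 101010); enqueue []
  #5 pop 4: in=011001 → 011011 (was 000000); enqueue [2]
  #6 pop 5: in=011011 → 101010 (was 000000); enqueue []
  #7 pop 2: in=111011 → 111001 (was 011001); enqueue [4]
  #8 pop 4: in=111001 → 011011 (no change)

Fixpoint:
  val[0] = 011111
  val[1] = 011011
  val[2] = 111001
  val[3] = 111011
  val[4] = 011011
  val[5] = 101010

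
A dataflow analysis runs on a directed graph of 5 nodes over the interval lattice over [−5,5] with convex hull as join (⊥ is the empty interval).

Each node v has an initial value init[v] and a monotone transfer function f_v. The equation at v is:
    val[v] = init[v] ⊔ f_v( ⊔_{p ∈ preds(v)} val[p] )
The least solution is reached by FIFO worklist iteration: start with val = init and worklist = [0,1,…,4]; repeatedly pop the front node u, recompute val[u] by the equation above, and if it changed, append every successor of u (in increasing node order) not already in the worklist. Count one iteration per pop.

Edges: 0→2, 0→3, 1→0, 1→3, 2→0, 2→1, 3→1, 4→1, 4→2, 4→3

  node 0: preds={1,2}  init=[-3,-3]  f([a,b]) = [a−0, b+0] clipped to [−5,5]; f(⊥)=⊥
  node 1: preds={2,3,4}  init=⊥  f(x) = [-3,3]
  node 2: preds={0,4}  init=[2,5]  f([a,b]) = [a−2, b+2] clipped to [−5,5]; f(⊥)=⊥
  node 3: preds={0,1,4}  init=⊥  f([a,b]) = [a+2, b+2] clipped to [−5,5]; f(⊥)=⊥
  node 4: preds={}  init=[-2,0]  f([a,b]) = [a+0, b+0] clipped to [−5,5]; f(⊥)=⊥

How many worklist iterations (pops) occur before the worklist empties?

10

Worklist (10 pops):
  #1 pop 0: in=[2,5] → [-3,5] (was [-3,-3]); enqueue []
  #2 pop 1: in=[-2,5] → [-3,3] (was ⊥); enqueue [0]
  #3 pop 2: in=[-3,5] → [-5,5] (was [2,5]); enqueue [1]
  #4 pop 3: in=[-3,5] → [-1,5] (was ⊥); enqueue []
  #5 pop 4: in=⊥ → [-2,0] (no change)
  #6 pop 0: in=[-5,5] → [-5,5] (was [-3,5]); enqueue [2,3]
  #7 pop 1: in=[-5,5] → [-3,3] (no change)
  #8 pop 2: in=[-5,5] → [-5,5] (no change)
  #9 pop 3: in=[-5,5] → [-3,5] (was [-1,5]); enqueue [1]
  #10 pop 1: in=[-5,5] → [-3,3] (no change)

Fixpoint:
  val[0] = [-5,5]
  val[1] = [-3,3]
  val[2] = [-5,5]
  val[3] = [-3,5]
  val[4] = [-2,0]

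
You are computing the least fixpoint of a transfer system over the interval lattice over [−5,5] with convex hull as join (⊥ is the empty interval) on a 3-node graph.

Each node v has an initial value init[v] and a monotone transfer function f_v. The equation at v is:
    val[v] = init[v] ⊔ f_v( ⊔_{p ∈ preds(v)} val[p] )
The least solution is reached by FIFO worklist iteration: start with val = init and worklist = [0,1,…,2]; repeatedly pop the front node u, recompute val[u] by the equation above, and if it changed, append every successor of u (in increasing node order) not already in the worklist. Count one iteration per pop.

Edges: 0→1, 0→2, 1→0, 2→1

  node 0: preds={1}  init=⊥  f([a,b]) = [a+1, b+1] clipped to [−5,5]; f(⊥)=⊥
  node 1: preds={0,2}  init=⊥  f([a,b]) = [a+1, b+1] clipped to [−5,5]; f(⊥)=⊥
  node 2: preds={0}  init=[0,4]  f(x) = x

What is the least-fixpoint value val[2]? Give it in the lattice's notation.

Worklist (7 pops):
  #1 pop 0: in=⊥ → ⊥ (no change)
  #2 pop 1: in=[0,4] → [1,5] (was ⊥); enqueue [0]
  #3 pop 2: in=⊥ → [0,4] (no change)
  #4 pop 0: in=[1,5] → [2,5] (was ⊥); enqueue [1,2]
  #5 pop 1: in=[0,5] → [1,5] (no change)
  #6 pop 2: in=[2,5] → [0,5] (was [0,4]); enqueue [1]
  #7 pop 1: in=[0,5] → [1,5] (no change)

Fixpoint:
  val[0] = [2,5]
  val[1] = [1,5]
  val[2] = [0,5]

[0,5]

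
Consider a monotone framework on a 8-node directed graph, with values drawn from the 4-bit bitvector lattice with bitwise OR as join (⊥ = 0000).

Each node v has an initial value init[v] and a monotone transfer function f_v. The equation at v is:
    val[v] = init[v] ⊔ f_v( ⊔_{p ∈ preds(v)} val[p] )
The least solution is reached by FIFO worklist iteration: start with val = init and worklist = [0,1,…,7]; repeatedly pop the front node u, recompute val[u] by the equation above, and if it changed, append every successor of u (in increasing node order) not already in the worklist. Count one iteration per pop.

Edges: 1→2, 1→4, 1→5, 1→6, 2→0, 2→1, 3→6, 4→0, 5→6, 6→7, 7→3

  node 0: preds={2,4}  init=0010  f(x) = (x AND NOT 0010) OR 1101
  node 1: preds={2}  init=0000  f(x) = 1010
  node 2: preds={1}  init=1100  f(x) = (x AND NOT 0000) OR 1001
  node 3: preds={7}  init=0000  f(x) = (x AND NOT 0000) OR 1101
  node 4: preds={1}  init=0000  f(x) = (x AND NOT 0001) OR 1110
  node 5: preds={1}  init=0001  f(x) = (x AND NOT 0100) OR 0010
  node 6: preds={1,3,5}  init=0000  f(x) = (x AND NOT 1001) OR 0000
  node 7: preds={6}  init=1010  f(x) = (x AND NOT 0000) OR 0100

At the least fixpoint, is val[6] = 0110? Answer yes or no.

yes

Trace (11 dequeues):
  [1] u=0 | in 1100 | out 1111 | prev 0010 | push {}
  [2] u=1 | in 1100 | out 1010 | prev 0000 | push {}
  [3] u=2 | in 1010 | out 1111 | prev 1100 | push {0,1}
  [4] u=3 | in 1010 | out 1111 | prev 0000 | push {}
  [5] u=4 | in 1010 | out 1110 | prev 0000 | push {}
  [6] u=5 | in 1010 | out 1011 | prev 0001 | push {}
  [7] u=6 | in 1111 | out 0110 | prev 0000 | push {}
  [8] u=7 | in 0110 | out 1110 | prev 1010 | push {3}
  [9] u=0 | in 1111 | out 1111 | ==
  [10] u=1 | in 1111 | out 1010 | ==
  [11] u=3 | in 1110 | out 1111 | ==

Converged values:
  [0] 1111
  [1] 1010
  [2] 1111
  [3] 1111
  [4] 1110
  [5] 1011
  [6] 0110
  [7] 1110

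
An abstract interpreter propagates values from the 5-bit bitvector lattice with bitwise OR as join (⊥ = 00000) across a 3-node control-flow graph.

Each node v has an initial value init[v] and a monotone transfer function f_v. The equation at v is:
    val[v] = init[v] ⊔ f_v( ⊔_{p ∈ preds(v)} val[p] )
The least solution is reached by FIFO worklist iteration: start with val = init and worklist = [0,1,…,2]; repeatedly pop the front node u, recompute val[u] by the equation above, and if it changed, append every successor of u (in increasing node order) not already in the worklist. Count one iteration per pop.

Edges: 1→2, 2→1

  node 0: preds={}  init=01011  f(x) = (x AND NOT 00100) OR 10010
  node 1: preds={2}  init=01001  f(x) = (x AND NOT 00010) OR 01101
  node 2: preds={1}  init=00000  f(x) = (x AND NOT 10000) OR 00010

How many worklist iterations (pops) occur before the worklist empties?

Worklist (4 pops):
  #1 pop 0: in=00000 → 11011 (was 01011); enqueue []
  #2 pop 1: in=00000 → 01101 (was 01001); enqueue []
  #3 pop 2: in=01101 → 01111 (was 00000); enqueue [1]
  #4 pop 1: in=01111 → 01101 (no change)

Fixpoint:
  val[0] = 11011
  val[1] = 01101
  val[2] = 01111

4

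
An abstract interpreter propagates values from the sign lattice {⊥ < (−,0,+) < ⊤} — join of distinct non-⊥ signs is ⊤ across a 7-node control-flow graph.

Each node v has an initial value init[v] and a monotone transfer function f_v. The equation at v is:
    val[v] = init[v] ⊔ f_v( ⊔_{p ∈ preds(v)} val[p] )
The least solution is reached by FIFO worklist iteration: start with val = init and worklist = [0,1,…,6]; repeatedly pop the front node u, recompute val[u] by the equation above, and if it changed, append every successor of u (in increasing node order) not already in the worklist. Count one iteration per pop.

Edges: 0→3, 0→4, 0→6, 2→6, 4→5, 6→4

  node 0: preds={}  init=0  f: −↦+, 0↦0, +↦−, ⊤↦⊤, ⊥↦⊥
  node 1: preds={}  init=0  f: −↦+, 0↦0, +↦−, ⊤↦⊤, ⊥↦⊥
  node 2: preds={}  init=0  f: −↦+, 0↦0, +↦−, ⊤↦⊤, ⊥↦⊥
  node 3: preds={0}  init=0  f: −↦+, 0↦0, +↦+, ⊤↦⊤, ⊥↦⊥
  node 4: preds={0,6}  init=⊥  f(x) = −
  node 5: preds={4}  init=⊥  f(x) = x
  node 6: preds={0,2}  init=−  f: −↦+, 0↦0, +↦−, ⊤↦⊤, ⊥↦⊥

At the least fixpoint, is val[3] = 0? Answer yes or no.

Iteration log — 8 steps:
  step 1. node 0  ⊔preds=⊥  new=0  stable
  step 2. node 1  ⊔preds=⊥  new=0  stable
  step 3. node 2  ⊔preds=⊥  new=0  stable
  step 4. node 3  ⊔preds=0  new=0  stable
  step 5. node 4  ⊔preds=⊤  new=−  old=⊥  +wl: 
  step 6. node 5  ⊔preds=−  new=−  old=⊥  +wl: 
  step 7. node 6  ⊔preds=0  new=⊤  old=−  +wl: 4
  step 8. node 4  ⊔preds=⊤  new=−  stable

Least fixpoint reached:
  node 0: 0
  node 1: 0
  node 2: 0
  node 3: 0
  node 4: −
  node 5: −
  node 6: ⊤

yes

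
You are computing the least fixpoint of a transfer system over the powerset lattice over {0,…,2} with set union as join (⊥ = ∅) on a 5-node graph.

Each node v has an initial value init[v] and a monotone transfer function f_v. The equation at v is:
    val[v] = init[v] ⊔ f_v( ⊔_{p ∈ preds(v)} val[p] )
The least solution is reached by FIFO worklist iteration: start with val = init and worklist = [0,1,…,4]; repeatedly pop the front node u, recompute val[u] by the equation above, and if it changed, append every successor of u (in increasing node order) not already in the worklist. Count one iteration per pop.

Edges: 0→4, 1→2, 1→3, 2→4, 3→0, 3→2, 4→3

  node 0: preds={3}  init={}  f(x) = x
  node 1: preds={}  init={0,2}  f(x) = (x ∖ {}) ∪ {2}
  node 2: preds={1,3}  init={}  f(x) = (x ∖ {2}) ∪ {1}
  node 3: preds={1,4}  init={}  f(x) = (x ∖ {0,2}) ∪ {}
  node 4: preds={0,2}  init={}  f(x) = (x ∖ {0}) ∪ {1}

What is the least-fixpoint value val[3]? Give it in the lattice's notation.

{1}

Iteration log — 9 steps:
  step 1. node 0  ⊔preds={}  new={}  stable
  step 2. node 1  ⊔preds={}  new={0,2}  stable
  step 3. node 2  ⊔preds={0,2}  new={0,1}  old={}  +wl: 
  step 4. node 3  ⊔preds={0,2}  new={}  stable
  step 5. node 4  ⊔preds={0,1}  new={1}  old={}  +wl: 3
  step 6. node 3  ⊔preds={0,1,2}  new={1}  old={}  +wl: 0,2
  step 7. node 0  ⊔preds={1}  new={1}  old={}  +wl: 4
  step 8. node 2  ⊔preds={0,1,2}  new={0,1}  stable
  step 9. node 4  ⊔preds={0,1}  new={1}  stable

Least fixpoint reached:
  node 0: {1}
  node 1: {0,2}
  node 2: {0,1}
  node 3: {1}
  node 4: {1}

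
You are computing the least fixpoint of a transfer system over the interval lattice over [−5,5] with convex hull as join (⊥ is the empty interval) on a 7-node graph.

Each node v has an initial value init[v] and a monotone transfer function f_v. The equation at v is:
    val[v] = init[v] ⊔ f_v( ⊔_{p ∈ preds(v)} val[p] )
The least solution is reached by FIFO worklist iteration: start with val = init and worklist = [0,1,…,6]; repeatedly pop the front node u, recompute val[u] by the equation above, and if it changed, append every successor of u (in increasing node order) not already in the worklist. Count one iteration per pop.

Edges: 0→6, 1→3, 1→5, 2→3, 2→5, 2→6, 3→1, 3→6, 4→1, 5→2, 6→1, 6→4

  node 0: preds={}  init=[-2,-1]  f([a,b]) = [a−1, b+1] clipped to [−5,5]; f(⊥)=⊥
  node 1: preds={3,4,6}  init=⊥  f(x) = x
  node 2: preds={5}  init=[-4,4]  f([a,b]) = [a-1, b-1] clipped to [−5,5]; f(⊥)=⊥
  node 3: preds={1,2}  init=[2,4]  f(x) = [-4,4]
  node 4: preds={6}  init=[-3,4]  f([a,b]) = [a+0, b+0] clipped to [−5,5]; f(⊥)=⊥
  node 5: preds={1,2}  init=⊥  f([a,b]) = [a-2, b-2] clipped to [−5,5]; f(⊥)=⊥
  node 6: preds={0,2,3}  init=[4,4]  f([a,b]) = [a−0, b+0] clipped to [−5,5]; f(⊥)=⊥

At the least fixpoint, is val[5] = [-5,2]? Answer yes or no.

yes

Iteration log — 18 steps:
  step 1. node 0  ⊔preds=⊥  new=[-2,-1]  stable
  step 2. node 1  ⊔preds=[-3,4]  new=[-3,4]  old=⊥  +wl: 
  step 3. node 2  ⊔preds=⊥  new=[-4,4]  stable
  step 4. node 3  ⊔preds=[-4,4]  new=[-4,4]  old=[2,4]  +wl: 1
  step 5. node 4  ⊔preds=[4,4]  new=[-3,4]  stable
  step 6. node 5  ⊔preds=[-4,4]  new=[-5,2]  old=⊥  +wl: 2
  step 7. node 6  ⊔preds=[-4,4]  new=[-4,4]  old=[4,4]  +wl: 4
  step 8. node 1  ⊔preds=[-4,4]  new=[-4,4]  old=[-3,4]  +wl: 3,5
  step 9. node 2  ⊔preds=[-5,2]  new=[-5,4]  old=[-4,4]  +wl: 6
  step 10. node 4  ⊔preds=[-4,4]  new=[-4,4]  old=[-3,4]  +wl: 1
  step 11. node 3  ⊔preds=[-5,4]  new=[-4,4]  stable
  step 12. node 5  ⊔preds=[-5,4]  new=[-5,2]  stable
  step 13. node 6  ⊔preds=[-5,4]  new=[-5,4]  old=[-4,4]  +wl: 4
  step 14. node 1  ⊔preds=[-5,4]  new=[-5,4]  old=[-4,4]  +wl: 3,5
  step 15. node 4  ⊔preds=[-5,4]  new=[-5,4]  old=[-4,4]  +wl: 1
  step 16. node 3  ⊔preds=[-5,4]  new=[-4,4]  stable
  step 17. node 5  ⊔preds=[-5,4]  new=[-5,2]  stable
  step 18. node 1  ⊔preds=[-5,4]  new=[-5,4]  stable

Least fixpoint reached:
  node 0: [-2,-1]
  node 1: [-5,4]
  node 2: [-5,4]
  node 3: [-4,4]
  node 4: [-5,4]
  node 5: [-5,2]
  node 6: [-5,4]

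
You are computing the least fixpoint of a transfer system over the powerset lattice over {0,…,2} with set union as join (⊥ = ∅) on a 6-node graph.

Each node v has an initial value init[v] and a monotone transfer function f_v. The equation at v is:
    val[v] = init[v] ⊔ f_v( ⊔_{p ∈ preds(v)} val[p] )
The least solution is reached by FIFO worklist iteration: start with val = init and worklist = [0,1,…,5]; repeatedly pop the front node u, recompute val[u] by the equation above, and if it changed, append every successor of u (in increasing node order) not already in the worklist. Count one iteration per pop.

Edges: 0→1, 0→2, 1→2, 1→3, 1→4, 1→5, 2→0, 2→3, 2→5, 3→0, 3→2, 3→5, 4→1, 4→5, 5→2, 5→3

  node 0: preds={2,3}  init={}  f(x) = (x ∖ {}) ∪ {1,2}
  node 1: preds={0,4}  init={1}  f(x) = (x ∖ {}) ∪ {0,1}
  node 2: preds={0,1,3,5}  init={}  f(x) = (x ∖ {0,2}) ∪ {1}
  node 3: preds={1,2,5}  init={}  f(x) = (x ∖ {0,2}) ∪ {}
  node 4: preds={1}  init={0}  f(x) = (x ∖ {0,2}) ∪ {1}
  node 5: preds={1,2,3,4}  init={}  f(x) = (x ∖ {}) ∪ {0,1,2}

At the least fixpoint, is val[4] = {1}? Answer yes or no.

Iteration log — 10 steps:
  step 1. node 0  ⊔preds={}  new={1,2}  old={}  +wl: 
  step 2. node 1  ⊔preds={0,1,2}  new={0,1,2}  old={1}  +wl: 
  step 3. node 2  ⊔preds={0,1,2}  new={1}  old={}  +wl: 0
  step 4. node 3  ⊔preds={0,1,2}  new={1}  old={}  +wl: 2
  step 5. node 4  ⊔preds={0,1,2}  new={0,1}  old={0}  +wl: 1
  step 6. node 5  ⊔preds={0,1,2}  new={0,1,2}  old={}  +wl: 3
  step 7. node 0  ⊔preds={1}  new={1,2}  stable
  step 8. node 2  ⊔preds={0,1,2}  new={1}  stable
  step 9. node 1  ⊔preds={0,1,2}  new={0,1,2}  stable
  step 10. node 3  ⊔preds={0,1,2}  new={1}  stable

Least fixpoint reached:
  node 0: {1,2}
  node 1: {0,1,2}
  node 2: {1}
  node 3: {1}
  node 4: {0,1}
  node 5: {0,1,2}

no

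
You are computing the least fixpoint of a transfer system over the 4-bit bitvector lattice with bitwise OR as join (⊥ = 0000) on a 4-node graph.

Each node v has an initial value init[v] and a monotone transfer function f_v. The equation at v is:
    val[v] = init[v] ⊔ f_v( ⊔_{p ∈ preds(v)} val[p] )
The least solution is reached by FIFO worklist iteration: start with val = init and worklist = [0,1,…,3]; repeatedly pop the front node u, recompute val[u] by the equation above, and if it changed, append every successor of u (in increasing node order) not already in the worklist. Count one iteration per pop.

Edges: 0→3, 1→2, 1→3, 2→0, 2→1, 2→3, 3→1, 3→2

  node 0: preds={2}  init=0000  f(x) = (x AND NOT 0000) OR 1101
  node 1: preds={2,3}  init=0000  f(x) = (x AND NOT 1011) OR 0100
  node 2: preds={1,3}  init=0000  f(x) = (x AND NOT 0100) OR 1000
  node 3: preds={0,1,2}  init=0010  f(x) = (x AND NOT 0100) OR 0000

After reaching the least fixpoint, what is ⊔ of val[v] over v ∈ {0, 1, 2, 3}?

1111

Trace (10 dequeues):
  [1] u=0 | in 0000 | out 1101 | prev 0000 | push {}
  [2] u=1 | in 0010 | out 0100 | prev 0000 | push {}
  [3] u=2 | in 0110 | out 1010 | prev 0000 | push {0,1}
  [4] u=3 | in 1111 | out 1011 | prev 0010 | push {2}
  [5] u=0 | in 1010 | out 1111 | prev 1101 | push {3}
  [6] u=1 | in 1011 | out 0100 | ==
  [7] u=2 | in 1111 | out 1011 | prev 1010 | push {0,1}
  [8] u=3 | in 1111 | out 1011 | ==
  [9] u=0 | in 1011 | out 1111 | ==
  [10] u=1 | in 1011 | out 0100 | ==

Converged values:
  [0] 1111
  [1] 0100
  [2] 1011
  [3] 1011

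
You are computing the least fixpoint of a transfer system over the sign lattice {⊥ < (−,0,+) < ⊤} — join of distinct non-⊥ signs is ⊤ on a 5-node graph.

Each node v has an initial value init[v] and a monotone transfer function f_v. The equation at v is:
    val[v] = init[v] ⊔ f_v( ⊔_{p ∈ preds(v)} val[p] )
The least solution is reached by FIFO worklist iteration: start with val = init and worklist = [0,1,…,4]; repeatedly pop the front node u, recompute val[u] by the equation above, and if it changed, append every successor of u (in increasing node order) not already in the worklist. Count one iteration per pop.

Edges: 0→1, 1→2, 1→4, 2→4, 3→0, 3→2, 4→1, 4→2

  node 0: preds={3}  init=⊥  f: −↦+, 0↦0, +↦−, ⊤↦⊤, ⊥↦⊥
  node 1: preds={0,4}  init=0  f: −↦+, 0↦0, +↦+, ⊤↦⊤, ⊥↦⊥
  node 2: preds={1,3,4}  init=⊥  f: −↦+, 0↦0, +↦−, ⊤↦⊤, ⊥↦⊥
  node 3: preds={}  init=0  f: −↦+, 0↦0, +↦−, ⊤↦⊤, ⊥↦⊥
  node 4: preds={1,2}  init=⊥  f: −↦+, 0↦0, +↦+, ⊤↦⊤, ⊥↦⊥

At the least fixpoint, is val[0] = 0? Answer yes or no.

Worklist (7 pops):
  #1 pop 0: in=0 → 0 (was ⊥); enqueue []
  #2 pop 1: in=0 → 0 (no change)
  #3 pop 2: in=0 → 0 (was ⊥); enqueue []
  #4 pop 3: in=⊥ → 0 (no change)
  #5 pop 4: in=0 → 0 (was ⊥); enqueue [1,2]
  #6 pop 1: in=0 → 0 (no change)
  #7 pop 2: in=0 → 0 (no change)

Fixpoint:
  val[0] = 0
  val[1] = 0
  val[2] = 0
  val[3] = 0
  val[4] = 0

yes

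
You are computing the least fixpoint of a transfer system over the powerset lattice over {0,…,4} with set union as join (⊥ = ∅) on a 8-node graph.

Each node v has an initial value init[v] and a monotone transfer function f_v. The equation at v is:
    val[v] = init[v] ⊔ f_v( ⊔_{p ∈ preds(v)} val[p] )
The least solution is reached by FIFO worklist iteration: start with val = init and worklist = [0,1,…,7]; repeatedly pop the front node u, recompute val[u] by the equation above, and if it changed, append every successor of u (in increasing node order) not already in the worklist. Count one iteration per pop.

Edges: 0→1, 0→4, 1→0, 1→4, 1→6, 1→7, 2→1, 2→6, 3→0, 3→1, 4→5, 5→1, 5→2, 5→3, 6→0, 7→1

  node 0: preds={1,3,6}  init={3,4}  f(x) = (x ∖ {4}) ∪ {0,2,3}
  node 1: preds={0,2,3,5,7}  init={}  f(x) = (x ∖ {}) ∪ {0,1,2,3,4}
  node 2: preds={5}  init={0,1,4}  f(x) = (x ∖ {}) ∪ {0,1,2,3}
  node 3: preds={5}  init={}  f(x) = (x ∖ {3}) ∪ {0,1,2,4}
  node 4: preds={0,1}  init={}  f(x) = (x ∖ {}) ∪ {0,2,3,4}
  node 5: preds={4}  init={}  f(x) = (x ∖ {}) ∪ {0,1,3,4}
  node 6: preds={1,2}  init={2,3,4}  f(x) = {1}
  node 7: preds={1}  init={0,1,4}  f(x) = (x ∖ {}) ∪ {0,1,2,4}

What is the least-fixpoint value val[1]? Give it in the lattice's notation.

{0,1,2,3,4}

Iteration log — 13 steps:
  step 1. node 0  ⊔preds={2,3,4}  new={0,2,3,4}  old={3,4}  +wl: 
  step 2. node 1  ⊔preds={0,1,2,3,4}  new={0,1,2,3,4}  old={}  +wl: 0
  step 3. node 2  ⊔preds={}  new={0,1,2,3,4}  old={0,1,4}  +wl: 1
  step 4. node 3  ⊔preds={}  new={0,1,2,4}  old={}  +wl: 
  step 5. node 4  ⊔preds={0,1,2,3,4}  new={0,1,2,3,4}  old={}  +wl: 
  step 6. node 5  ⊔preds={0,1,2,3,4}  new={0,1,2,3,4}  old={}  +wl: 2,3
  step 7. node 6  ⊔preds={0,1,2,3,4}  new={1,2,3,4}  old={2,3,4}  +wl: 
  step 8. node 7  ⊔preds={0,1,2,3,4}  new={0,1,2,3,4}  old={0,1,4}  +wl: 
  step 9. node 0  ⊔preds={0,1,2,3,4}  new={0,1,2,3,4}  old={0,2,3,4}  +wl: 4
  step 10. node 1  ⊔preds={0,1,2,3,4}  new={0,1,2,3,4}  stable
  step 11. node 2  ⊔preds={0,1,2,3,4}  new={0,1,2,3,4}  stable
  step 12. node 3  ⊔preds={0,1,2,3,4}  new={0,1,2,4}  stable
  step 13. node 4  ⊔preds={0,1,2,3,4}  new={0,1,2,3,4}  stable

Least fixpoint reached:
  node 0: {0,1,2,3,4}
  node 1: {0,1,2,3,4}
  node 2: {0,1,2,3,4}
  node 3: {0,1,2,4}
  node 4: {0,1,2,3,4}
  node 5: {0,1,2,3,4}
  node 6: {1,2,3,4}
  node 7: {0,1,2,3,4}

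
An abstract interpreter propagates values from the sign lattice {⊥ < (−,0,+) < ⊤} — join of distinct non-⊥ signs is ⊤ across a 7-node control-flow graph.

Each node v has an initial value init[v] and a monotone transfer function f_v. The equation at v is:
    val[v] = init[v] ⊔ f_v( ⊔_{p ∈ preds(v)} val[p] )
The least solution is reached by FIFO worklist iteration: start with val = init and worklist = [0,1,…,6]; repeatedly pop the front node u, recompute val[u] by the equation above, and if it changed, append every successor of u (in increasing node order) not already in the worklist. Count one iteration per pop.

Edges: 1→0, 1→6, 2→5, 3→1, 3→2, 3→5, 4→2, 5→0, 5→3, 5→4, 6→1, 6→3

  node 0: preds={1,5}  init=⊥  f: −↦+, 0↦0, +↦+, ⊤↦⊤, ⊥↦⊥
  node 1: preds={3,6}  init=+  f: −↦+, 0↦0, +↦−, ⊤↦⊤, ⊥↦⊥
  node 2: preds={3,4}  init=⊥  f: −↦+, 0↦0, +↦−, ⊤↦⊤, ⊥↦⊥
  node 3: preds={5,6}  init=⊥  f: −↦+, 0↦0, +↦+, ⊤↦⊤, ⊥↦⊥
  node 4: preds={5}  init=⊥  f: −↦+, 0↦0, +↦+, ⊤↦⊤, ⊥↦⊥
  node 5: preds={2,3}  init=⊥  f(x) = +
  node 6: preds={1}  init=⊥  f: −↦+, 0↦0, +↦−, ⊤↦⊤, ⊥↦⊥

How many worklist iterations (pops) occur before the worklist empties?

Worklist (17 pops):
  #1 pop 0: in=+ → + (was ⊥); enqueue []
  #2 pop 1: in=⊥ → + (no change)
  #3 pop 2: in=⊥ → ⊥ (no change)
  #4 pop 3: in=⊥ → ⊥ (no change)
  #5 pop 4: in=⊥ → ⊥ (no change)
  #6 pop 5: in=⊥ → + (was ⊥); enqueue [0,3,4]
  #7 pop 6: in=+ → − (was ⊥); enqueue [1]
  #8 pop 0: in=+ → + (no change)
  #9 pop 3: in=⊤ → ⊤ (was ⊥); enqueue [2,5]
  #10 pop 4: in=+ → + (was ⊥); enqueue []
  #11 pop 1: in=⊤ → ⊤ (was +); enqueue [0,6]
  #12 pop 2: in=⊤ → ⊤ (was ⊥); enqueue []
  #13 pop 5: in=⊤ → + (no change)
  #14 pop 0: in=⊤ → ⊤ (was +); enqueue []
  #15 pop 6: in=⊤ → ⊤ (was −); enqueue [1,3]
  #16 pop 1: in=⊤ → ⊤ (no change)
  #17 pop 3: in=⊤ → ⊤ (no change)

Fixpoint:
  val[0] = ⊤
  val[1] = ⊤
  val[2] = ⊤
  val[3] = ⊤
  val[4] = +
  val[5] = +
  val[6] = ⊤

17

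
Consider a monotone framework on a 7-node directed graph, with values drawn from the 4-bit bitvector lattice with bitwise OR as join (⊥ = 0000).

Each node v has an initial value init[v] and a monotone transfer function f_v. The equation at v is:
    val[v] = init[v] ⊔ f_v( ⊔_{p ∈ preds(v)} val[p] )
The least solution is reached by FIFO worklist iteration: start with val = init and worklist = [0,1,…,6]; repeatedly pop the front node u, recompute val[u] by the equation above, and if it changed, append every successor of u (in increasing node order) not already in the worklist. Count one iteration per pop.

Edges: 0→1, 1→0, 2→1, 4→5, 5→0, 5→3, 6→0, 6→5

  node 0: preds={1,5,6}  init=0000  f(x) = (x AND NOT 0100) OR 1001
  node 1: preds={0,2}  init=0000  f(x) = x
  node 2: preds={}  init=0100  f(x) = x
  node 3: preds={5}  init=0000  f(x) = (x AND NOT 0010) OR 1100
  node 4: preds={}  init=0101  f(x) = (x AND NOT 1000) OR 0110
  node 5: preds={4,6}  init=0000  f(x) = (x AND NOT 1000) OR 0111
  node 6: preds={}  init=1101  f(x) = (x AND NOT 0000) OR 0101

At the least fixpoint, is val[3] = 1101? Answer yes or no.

yes

Worklist (11 pops):
  #1 pop 0: in=1101 → 1001 (was 0000); enqueue []
  #2 pop 1: in=1101 → 1101 (was 0000); enqueue [0]
  #3 pop 2: in=0000 → 0100 (no change)
  #4 pop 3: in=0000 → 1100 (was 0000); enqueue []
  #5 pop 4: in=0000 → 0111 (was 0101); enqueue []
  #6 pop 5: in=1111 → 0111 (was 0000); enqueue [3]
  #7 pop 6: in=0000 → 1101 (no change)
  #8 pop 0: in=1111 → 1011 (was 1001); enqueue [1]
  #9 pop 3: in=0111 → 1101 (was 1100); enqueue []
  #10 pop 1: in=1111 → 1111 (was 1101); enqueue [0]
  #11 pop 0: in=1111 → 1011 (no change)

Fixpoint:
  val[0] = 1011
  val[1] = 1111
  val[2] = 0100
  val[3] = 1101
  val[4] = 0111
  val[5] = 0111
  val[6] = 1101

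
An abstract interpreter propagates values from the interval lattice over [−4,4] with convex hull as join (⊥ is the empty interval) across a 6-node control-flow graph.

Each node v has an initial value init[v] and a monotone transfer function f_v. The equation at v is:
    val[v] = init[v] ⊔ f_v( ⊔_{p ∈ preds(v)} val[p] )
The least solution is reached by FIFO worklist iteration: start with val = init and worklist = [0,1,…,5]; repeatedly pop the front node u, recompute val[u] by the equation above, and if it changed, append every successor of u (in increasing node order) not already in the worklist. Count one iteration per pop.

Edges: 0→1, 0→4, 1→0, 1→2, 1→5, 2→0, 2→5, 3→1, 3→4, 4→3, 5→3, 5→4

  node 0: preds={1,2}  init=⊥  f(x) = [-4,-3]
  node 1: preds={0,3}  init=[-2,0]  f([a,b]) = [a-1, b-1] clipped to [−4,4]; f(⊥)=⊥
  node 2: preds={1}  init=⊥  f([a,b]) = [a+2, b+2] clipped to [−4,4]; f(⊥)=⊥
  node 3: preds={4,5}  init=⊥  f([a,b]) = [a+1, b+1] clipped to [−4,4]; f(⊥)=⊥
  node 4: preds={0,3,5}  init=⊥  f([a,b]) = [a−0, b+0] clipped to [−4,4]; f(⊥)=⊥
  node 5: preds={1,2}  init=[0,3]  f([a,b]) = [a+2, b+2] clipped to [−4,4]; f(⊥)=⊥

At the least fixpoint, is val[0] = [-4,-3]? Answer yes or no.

Trace (15 dequeues):
  [1] u=0 | in [-2,0] | out [-4,-3] | prev ⊥ | push {}
  [2] u=1 | in [-4,-3] | out [-4,0] | prev [-2,0] | push {0}
  [3] u=2 | in [-4,0] | out [-2,2] | prev ⊥ | push {}
  [4] u=3 | in [0,3] | out [1,4] | prev ⊥ | push {1}
  [5] u=4 | in [-4,4] | out [-4,4] | prev ⊥ | push {3}
  [6] u=5 | in [-4,2] | out [-2,4] | prev [0,3] | push {4}
  [7] u=0 | in [-4,2] | out [-4,-3] | ==
  [8] u=1 | in [-4,4] | out [-4,3] | prev [-4,0] | push {0,2,5}
  [9] u=3 | in [-4,4] | out [-3,4] | prev [1,4] | push {1}
  [10] u=4 | in [-4,4] | out [-4,4] | ==
  [11] u=0 | in [-4,3] | out [-4,-3] | ==
  [12] u=2 | in [-4,3] | out [-2,4] | prev [-2,2] | push {0}
  [13] u=5 | in [-4,4] | out [-2,4] | ==
  [14] u=1 | in [-4,4] | out [-4,3] | ==
  [15] u=0 | in [-4,4] | out [-4,-3] | ==

Converged values:
  [0] [-4,-3]
  [1] [-4,3]
  [2] [-2,4]
  [3] [-3,4]
  [4] [-4,4]
  [5] [-2,4]

yes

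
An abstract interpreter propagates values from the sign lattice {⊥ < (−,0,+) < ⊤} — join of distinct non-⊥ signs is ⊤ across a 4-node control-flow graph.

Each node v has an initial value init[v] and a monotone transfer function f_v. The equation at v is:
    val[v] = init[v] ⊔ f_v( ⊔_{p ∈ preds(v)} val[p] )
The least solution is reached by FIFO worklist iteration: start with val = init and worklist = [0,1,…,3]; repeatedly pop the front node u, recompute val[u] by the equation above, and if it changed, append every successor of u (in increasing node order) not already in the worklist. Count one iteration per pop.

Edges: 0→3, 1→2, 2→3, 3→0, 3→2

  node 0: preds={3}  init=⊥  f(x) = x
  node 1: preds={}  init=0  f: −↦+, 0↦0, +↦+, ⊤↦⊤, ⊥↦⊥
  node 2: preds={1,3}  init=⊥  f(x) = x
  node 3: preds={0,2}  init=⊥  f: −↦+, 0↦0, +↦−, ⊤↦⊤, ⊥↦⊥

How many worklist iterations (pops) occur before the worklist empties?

7

Iteration log — 7 steps:
  step 1. node 0  ⊔preds=⊥  new=⊥  stable
  step 2. node 1  ⊔preds=⊥  new=0  stable
  step 3. node 2  ⊔preds=0  new=0  old=⊥  +wl: 
  step 4. node 3  ⊔preds=0  new=0  old=⊥  +wl: 0,2
  step 5. node 0  ⊔preds=0  new=0  old=⊥  +wl: 3
  step 6. node 2  ⊔preds=0  new=0  stable
  step 7. node 3  ⊔preds=0  new=0  stable

Least fixpoint reached:
  node 0: 0
  node 1: 0
  node 2: 0
  node 3: 0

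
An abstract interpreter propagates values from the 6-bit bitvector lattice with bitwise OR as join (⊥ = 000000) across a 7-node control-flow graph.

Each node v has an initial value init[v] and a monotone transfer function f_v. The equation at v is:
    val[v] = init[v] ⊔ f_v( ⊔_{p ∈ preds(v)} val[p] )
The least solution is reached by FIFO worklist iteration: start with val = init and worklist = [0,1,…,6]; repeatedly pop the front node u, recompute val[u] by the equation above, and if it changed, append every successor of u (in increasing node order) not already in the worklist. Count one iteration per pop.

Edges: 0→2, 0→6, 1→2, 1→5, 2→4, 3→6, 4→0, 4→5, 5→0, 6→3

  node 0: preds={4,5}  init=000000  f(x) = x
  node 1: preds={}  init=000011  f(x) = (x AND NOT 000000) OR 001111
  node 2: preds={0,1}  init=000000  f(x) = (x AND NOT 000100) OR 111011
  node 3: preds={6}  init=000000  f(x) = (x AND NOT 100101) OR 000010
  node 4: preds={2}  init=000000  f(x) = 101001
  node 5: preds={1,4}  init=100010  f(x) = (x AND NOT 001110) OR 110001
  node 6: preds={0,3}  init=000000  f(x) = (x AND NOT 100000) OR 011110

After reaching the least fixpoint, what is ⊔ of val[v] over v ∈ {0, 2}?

111011

Worklist (12 pops):
  #1 pop 0: in=100010 → 100010 (was 000000); enqueue []
  #2 pop 1: in=000000 → 001111 (was 000011); enqueue []
  #3 pop 2: in=101111 → 111011 (was 000000); enqueue []
  #4 pop 3: in=000000 → 000010 (was 000000); enqueue []
  #5 pop 4: in=111011 → 101001 (was 000000); enqueue [0]
  #6 pop 5: in=101111 → 110011 (was 100010); enqueue []
  #7 pop 6: in=100010 → 011110 (was 000000); enqueue [3]
  #8 pop 0: in=111011 → 111011 (was 100010); enqueue [2,6]
  #9 pop 3: in=011110 → 011010 (was 000010); enqueue []
  #10 pop 2: in=111111 → 111011 (no change)
  #11 pop 6: in=111011 → 011111 (was 011110); enqueue [3]
  #12 pop 3: in=011111 → 011010 (no change)

Fixpoint:
  val[0] = 111011
  val[1] = 001111
  val[2] = 111011
  val[3] = 011010
  val[4] = 101001
  val[5] = 110011
  val[6] = 011111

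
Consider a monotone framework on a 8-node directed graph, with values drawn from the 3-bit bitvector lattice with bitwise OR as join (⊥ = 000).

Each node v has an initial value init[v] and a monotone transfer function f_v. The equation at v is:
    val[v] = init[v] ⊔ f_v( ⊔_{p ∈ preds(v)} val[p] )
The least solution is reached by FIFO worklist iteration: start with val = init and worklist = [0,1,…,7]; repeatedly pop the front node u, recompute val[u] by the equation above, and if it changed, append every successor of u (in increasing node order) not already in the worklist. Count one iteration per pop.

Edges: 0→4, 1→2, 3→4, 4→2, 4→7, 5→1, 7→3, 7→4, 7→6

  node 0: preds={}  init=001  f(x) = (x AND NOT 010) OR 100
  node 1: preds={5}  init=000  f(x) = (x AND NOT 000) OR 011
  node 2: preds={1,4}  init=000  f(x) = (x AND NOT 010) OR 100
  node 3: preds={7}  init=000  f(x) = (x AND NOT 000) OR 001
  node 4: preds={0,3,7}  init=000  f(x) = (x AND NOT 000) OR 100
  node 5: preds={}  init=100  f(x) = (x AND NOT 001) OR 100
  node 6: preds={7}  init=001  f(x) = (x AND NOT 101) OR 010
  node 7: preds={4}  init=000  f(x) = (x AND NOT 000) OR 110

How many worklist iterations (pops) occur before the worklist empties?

14

Worklist (14 pops):
  #1 pop 0: in=000 → 101 (was 001); enqueue []
  #2 pop 1: in=100 → 111 (was 000); enqueue []
  #3 pop 2: in=111 → 101 (was 000); enqueue []
  #4 pop 3: in=000 → 001 (was 000); enqueue []
  #5 pop 4: in=101 → 101 (was 000); enqueue [2]
  #6 pop 5: in=000 → 100 (no change)
  #7 pop 6: in=000 → 011 (was 001); enqueue []
  #8 pop 7: in=101 → 111 (was 000); enqueue [3,4,6]
  #9 pop 2: in=111 → 101 (no change)
  #10 pop 3: in=111 → 111 (was 001); enqueue []
  #11 pop 4: in=111 → 111 (was 101); enqueue [2,7]
  #12 pop 6: in=111 → 011 (no change)
  #13 pop 2: in=111 → 101 (no change)
  #14 pop 7: in=111 → 111 (no change)

Fixpoint:
  val[0] = 101
  val[1] = 111
  val[2] = 101
  val[3] = 111
  val[4] = 111
  val[5] = 100
  val[6] = 011
  val[7] = 111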